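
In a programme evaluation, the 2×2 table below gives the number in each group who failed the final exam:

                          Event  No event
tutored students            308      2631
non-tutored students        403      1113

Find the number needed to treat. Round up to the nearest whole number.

NNT = 7

risk, tutored students = 308/2939 = 0.104798
risk, non-tutored students = 403/1516 = 0.265831
absolute risk difference = 0.161034
1 / 0.161034 = 6.210 → round up → 7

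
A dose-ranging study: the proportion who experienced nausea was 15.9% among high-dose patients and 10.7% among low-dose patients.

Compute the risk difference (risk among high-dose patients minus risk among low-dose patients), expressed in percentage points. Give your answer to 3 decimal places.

risk difference = 0.1590 − 0.1070 = 0.0520 → 5.200 percentage points

RD ≈ 5.200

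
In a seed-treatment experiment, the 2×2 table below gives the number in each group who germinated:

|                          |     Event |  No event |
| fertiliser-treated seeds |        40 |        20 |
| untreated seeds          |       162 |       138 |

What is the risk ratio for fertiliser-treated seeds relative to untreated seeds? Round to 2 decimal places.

risk, fertiliser-treated seeds = 40/60 = 0.6667
risk, untreated seeds = 162/300 = 0.5400
RR = 0.6667 / 0.5400 = 1.23

1.23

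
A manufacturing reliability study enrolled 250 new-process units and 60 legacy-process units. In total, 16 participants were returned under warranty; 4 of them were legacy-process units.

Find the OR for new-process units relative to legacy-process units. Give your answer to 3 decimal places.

new-process units with the outcome: 16 − 4 = 12
new-process units without the outcome: 250 − 12 = 238
legacy-process units without the outcome: 60 − 4 = 56
OR = (12 × 56) / (238 × 4) = 672/952 ≈ 0.706

0.706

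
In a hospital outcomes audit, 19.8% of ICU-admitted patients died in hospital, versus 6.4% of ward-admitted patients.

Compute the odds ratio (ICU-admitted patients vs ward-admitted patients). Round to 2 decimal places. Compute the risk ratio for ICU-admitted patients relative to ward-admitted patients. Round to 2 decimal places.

OR = 3.61; RR = 3.09

odds, ICU-admitted patients = 0.1980/0.8020 = 0.2469
odds, ward-admitted patients = 0.0640/0.9360 = 0.0684
OR = 0.2469 / 0.0684 = 3.61
RR = 0.1980 / 0.0640 = 3.09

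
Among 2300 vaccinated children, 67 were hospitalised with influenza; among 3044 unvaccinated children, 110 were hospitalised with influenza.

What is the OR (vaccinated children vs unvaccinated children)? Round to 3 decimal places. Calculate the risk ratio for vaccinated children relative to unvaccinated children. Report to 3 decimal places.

OR = 0.800; RR = 0.806

odds, vaccinated children = 67/2233 = 0.03000
odds, unvaccinated children = 110/2934 = 0.03749
OR = 0.03000 / 0.03749 = 0.800
risk, vaccinated children = 67/2300 = 0.02913
risk, unvaccinated children = 110/3044 = 0.03614
RR = 0.02913 / 0.03614 = 0.806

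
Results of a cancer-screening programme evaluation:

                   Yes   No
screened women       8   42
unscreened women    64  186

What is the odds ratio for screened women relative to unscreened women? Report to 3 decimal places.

OR = 0.554

odds, screened women = 8/42 = 0.1905
odds, unscreened women = 64/186 = 0.3441
OR = 0.1905 / 0.3441 = 0.554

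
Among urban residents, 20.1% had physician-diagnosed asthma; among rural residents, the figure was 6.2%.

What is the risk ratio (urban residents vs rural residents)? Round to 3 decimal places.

RR = 0.2010 / 0.0620 = 3.242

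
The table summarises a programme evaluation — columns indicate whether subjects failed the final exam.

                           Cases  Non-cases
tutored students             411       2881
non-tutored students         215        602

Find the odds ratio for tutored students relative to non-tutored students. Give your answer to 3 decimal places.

OR = (411 × 602) / (2881 × 215) = 247422/619415 ≈ 0.399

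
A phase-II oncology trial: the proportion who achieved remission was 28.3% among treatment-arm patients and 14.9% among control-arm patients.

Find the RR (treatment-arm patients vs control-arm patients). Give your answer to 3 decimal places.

RR = 0.2830 / 0.1490 = 1.899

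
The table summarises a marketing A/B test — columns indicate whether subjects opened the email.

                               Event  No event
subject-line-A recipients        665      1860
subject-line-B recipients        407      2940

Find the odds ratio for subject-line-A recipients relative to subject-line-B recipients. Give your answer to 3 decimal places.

OR = (665 × 2940) / (1860 × 407) = 1955100/757020 ≈ 2.583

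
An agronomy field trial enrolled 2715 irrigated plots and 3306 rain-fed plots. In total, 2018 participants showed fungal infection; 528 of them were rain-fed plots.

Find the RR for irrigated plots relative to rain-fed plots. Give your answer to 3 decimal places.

irrigated plots with the outcome: 2018 − 528 = 1490
irrigated plots without the outcome: 2715 − 1490 = 1225
rain-fed plots without the outcome: 3306 − 528 = 2778
risk, irrigated plots = 1490/2715 = 0.5488
risk, rain-fed plots = 528/3306 = 0.1597
RR = 0.5488 / 0.1597 = 3.436

RR ≈ 3.436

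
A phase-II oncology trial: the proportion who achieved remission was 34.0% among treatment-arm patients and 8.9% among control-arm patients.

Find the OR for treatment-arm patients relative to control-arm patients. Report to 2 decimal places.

odds, treatment-arm patients = 0.3400/0.6600 = 0.5152
odds, control-arm patients = 0.0890/0.9110 = 0.0977
OR = 0.5152 / 0.0977 = 5.27

5.27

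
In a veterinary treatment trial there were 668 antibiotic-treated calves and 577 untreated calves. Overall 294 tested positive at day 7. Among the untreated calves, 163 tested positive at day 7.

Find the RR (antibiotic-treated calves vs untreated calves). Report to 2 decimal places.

antibiotic-treated calves with the outcome: 294 − 163 = 131
antibiotic-treated calves without the outcome: 668 − 131 = 537
untreated calves without the outcome: 577 − 163 = 414
risk, antibiotic-treated calves = 131/668 = 0.1961
risk, untreated calves = 163/577 = 0.2825
RR = 0.1961 / 0.2825 = 0.69

0.69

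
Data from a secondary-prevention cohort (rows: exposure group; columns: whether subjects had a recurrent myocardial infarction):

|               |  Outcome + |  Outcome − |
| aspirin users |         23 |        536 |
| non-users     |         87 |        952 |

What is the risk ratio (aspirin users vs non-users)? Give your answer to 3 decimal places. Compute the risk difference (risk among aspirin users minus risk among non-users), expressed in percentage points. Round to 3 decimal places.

risk, aspirin users = 23/559 = 0.04114
risk, non-users = 87/1039 = 0.08373
RR = 0.04114 / 0.08373 = 0.491
risk difference = 0.04114 − 0.08373 = -0.04259 → -4.259 percentage points

RR = 0.491; RD = -4.259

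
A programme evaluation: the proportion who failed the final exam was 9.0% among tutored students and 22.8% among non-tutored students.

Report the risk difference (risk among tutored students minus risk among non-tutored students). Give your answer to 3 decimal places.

risk difference = 0.0900 − 0.2280 = -0.138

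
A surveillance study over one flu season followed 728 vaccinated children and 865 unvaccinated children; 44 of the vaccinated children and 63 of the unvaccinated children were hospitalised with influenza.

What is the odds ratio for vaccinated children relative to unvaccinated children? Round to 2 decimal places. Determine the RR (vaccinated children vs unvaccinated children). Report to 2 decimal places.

OR = (44 × 802) / (684 × 63) = 35288/43092 ≈ 0.82
risk, vaccinated children = 44/728 = 0.0604
risk, unvaccinated children = 63/865 = 0.0728
RR = 0.0604 / 0.0728 = 0.83

OR = 0.82; RR = 0.83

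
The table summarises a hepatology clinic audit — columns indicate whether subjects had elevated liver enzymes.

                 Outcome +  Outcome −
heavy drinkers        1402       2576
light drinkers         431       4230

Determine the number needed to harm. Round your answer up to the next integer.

risk, heavy drinkers = 1402/3978 = 0.352438
risk, light drinkers = 431/4661 = 0.092469
absolute risk difference = 0.259969
1 / 0.259969 = 3.847 → round up → 4

NNH ≈ 4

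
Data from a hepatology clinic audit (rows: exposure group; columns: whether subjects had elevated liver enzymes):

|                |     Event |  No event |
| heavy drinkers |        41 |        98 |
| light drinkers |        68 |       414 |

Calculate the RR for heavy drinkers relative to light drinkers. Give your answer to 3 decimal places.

risk, heavy drinkers = 41/139 = 0.2950
risk, light drinkers = 68/482 = 0.1411
RR = 0.2950 / 0.1411 = 2.091

RR ≈ 2.091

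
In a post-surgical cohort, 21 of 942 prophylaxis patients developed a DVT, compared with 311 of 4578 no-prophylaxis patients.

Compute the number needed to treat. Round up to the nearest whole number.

22

risk, prophylaxis patients = 21/942 = 0.022293
risk, no-prophylaxis patients = 311/4578 = 0.067934
absolute risk difference = 0.045641
1 / 0.045641 = 21.910 → round up → 22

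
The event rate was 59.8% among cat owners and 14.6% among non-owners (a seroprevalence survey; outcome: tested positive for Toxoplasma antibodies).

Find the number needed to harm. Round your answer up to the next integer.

absolute risk difference = 0.452000
1 / 0.452000 = 2.212 → round up → 3

NNH ≈ 3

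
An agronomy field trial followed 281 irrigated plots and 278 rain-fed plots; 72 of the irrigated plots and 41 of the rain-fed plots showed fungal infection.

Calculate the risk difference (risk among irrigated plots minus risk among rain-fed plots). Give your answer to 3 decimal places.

0.109

risk, irrigated plots = 72/281 = 0.2562
risk, rain-fed plots = 41/278 = 0.1475
risk difference = 0.2562 − 0.1475 = 0.109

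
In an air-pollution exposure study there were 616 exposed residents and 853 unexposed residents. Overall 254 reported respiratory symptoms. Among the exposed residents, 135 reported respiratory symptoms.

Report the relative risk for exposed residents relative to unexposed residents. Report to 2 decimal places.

1.57

exposed residents without the outcome: 616 − 135 = 481
unexposed residents with the outcome: 254 − 135 = 119
unexposed residents without the outcome: 853 − 119 = 734
risk, exposed residents = 135/616 = 0.2192
risk, unexposed residents = 119/853 = 0.1395
RR = 0.2192 / 0.1395 = 1.57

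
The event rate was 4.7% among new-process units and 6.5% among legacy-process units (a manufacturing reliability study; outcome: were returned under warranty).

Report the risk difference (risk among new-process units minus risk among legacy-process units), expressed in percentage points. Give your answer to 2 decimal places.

risk difference = 0.04700 − 0.06500 = -0.01800 → -1.80 percentage points

RD ≈ -1.80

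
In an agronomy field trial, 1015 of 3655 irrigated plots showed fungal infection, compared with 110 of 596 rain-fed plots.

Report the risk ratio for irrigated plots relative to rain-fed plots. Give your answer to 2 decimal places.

risk, irrigated plots = 1015/3655 = 0.2777
risk, rain-fed plots = 110/596 = 0.1846
RR = 0.2777 / 0.1846 = 1.50

1.50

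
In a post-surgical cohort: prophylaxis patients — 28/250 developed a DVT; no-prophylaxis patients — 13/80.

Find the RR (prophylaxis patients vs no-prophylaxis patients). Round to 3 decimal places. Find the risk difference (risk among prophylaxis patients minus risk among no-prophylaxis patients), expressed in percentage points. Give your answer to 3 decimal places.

risk, prophylaxis patients = 28/250 = 0.1120
risk, no-prophylaxis patients = 13/80 = 0.1625
RR = 0.1120 / 0.1625 = 0.689
risk difference = 0.1120 − 0.1625 = -0.0505 → -5.050 percentage points

RR = 0.689; RD = -5.050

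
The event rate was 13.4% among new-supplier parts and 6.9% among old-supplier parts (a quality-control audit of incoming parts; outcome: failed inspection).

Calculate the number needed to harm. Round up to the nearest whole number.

NNH ≈ 16

absolute risk difference = 0.065000
1 / 0.065000 = 15.385 → round up → 16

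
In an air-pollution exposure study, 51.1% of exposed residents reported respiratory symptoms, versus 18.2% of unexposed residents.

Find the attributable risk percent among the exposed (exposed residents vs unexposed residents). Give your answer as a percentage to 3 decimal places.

AR% = (0.5110 − 0.1820) / 0.5110 = 0.6438 → 64.384%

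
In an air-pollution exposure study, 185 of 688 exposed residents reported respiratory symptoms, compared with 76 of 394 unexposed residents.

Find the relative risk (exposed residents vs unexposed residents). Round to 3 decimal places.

RR: 1.394

risk, exposed residents = 185/688 = 0.2689
risk, unexposed residents = 76/394 = 0.1929
RR = 0.2689 / 0.1929 = 1.394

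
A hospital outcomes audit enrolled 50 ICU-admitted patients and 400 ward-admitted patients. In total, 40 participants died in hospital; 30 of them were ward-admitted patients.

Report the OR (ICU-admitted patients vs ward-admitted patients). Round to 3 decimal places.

OR = 3.083

ICU-admitted patients with the outcome: 40 − 30 = 10
ICU-admitted patients without the outcome: 50 − 10 = 40
ward-admitted patients without the outcome: 400 − 30 = 370
OR = (10 × 370) / (40 × 30) = 3700/1200 ≈ 3.083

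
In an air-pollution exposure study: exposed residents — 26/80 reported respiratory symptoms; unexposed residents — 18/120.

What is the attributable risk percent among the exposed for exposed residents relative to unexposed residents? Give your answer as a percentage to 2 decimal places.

53.85%

risk, exposed residents = 26/80 = 0.3250
risk, unexposed residents = 18/120 = 0.1500
AR% = (0.3250 − 0.1500) / 0.3250 = 0.5385 → 53.85%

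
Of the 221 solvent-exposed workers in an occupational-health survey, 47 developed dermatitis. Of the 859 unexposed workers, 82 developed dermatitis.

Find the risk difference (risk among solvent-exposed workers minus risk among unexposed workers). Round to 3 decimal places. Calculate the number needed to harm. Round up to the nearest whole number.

risk, solvent-exposed workers = 47/221 = 0.2127
risk, unexposed workers = 82/859 = 0.0955
risk difference = 0.2127 − 0.0955 = 0.117
absolute risk difference = 0.117210
1 / 0.117210 = 8.532 → round up → 9

RD = 0.117; NNH = 9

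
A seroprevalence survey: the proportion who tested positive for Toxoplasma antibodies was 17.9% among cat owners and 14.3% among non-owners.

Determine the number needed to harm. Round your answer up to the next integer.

absolute risk difference = 0.036000
1 / 0.036000 = 27.778 → round up → 28

NNH = 28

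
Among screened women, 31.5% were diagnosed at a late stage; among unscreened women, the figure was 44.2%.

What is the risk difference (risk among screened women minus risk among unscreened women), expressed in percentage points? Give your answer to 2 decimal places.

risk difference = 0.3150 − 0.4420 = -0.1270 → -12.70 percentage points

RD = -12.70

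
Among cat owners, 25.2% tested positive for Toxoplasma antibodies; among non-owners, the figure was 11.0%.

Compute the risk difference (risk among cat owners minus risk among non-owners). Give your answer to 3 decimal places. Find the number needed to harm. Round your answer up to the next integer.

RD = 0.142; NNH = 8

risk difference = 0.2520 − 0.1100 = 0.142
absolute risk difference = 0.142000
1 / 0.142000 = 7.042 → round up → 8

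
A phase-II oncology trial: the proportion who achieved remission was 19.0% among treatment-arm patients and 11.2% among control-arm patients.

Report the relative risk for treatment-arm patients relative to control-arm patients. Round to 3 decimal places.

RR = 0.1900 / 0.1120 = 1.696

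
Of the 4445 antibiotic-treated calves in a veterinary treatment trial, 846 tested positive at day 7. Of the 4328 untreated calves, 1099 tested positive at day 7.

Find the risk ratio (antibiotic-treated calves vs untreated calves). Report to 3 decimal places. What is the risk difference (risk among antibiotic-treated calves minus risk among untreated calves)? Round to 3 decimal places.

RR = 0.750; RD = -0.064

risk, antibiotic-treated calves = 846/4445 = 0.1903
risk, untreated calves = 1099/4328 = 0.2539
RR = 0.1903 / 0.2539 = 0.750
risk difference = 0.1903 − 0.2539 = -0.064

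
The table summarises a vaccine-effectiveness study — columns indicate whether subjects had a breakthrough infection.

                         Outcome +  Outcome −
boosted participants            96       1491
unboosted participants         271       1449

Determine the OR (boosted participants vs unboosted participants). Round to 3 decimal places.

0.344

odds, boosted participants = 96/1491 = 0.0644
odds, unboosted participants = 271/1449 = 0.1870
OR = 0.0644 / 0.1870 = 0.344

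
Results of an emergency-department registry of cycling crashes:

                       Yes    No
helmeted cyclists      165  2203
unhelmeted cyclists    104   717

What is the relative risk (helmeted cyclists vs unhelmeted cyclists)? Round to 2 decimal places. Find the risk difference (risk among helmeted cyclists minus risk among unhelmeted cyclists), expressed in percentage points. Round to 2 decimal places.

RR = 0.55; RD = -5.70

risk, helmeted cyclists = 165/2368 = 0.0697
risk, unhelmeted cyclists = 104/821 = 0.1267
RR = 0.0697 / 0.1267 = 0.55
risk difference = 0.0697 − 0.1267 = -0.0570 → -5.70 percentage points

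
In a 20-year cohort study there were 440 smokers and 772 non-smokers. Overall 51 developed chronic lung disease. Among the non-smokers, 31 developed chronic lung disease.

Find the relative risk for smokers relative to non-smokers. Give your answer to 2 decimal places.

smokers with the outcome: 51 − 31 = 20
smokers without the outcome: 440 − 20 = 420
non-smokers without the outcome: 772 − 31 = 741
risk, smokers = 20/440 = 0.04545
risk, non-smokers = 31/772 = 0.04016
RR = 0.04545 / 0.04016 = 1.13

1.13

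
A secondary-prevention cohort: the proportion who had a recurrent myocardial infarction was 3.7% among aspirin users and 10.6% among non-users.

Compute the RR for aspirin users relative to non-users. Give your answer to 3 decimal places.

RR = 0.03700 / 0.10600 = 0.349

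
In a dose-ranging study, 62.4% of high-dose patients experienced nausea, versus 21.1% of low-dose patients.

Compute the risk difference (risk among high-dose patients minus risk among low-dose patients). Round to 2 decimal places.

risk difference = 0.6240 − 0.2110 = 0.41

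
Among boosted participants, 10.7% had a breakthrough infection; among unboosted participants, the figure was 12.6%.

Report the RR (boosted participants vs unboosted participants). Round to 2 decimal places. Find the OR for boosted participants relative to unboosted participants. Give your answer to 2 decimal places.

RR = 0.1070 / 0.1260 = 0.85
odds, boosted participants = 0.1070/0.8930 = 0.1198
odds, unboosted participants = 0.1260/0.8740 = 0.1442
OR = 0.1198 / 0.1442 = 0.83

RR = 0.85; OR = 0.83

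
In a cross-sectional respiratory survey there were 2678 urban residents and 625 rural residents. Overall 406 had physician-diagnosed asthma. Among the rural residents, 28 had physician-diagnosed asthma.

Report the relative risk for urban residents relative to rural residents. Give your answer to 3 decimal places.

RR: 3.151

urban residents with the outcome: 406 − 28 = 378
urban residents without the outcome: 2678 − 378 = 2300
rural residents without the outcome: 625 − 28 = 597
risk, urban residents = 378/2678 = 0.14115
risk, rural residents = 28/625 = 0.04480
RR = 0.14115 / 0.04480 = 3.151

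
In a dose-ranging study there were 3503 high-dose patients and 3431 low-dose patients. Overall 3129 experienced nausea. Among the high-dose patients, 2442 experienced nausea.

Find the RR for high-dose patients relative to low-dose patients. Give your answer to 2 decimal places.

high-dose patients without the outcome: 3503 − 2442 = 1061
low-dose patients with the outcome: 3129 − 2442 = 687
low-dose patients without the outcome: 3431 − 687 = 2744
risk, high-dose patients = 2442/3503 = 0.6971
risk, low-dose patients = 687/3431 = 0.2002
RR = 0.6971 / 0.2002 = 3.48

RR: 3.48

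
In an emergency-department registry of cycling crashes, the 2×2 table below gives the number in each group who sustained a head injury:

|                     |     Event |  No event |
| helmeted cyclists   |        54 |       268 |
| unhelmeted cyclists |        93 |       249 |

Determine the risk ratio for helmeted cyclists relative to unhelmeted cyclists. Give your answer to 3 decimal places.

risk, helmeted cyclists = 54/322 = 0.1677
risk, unhelmeted cyclists = 93/342 = 0.2719
RR = 0.1677 / 0.2719 = 0.617

RR ≈ 0.617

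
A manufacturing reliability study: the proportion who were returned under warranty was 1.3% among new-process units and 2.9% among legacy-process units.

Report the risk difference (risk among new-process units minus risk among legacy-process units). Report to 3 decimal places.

risk difference = 0.01300 − 0.02900 = -0.016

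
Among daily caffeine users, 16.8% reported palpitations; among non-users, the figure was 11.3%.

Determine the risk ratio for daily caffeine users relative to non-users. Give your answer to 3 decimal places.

RR = 0.1680 / 0.1130 = 1.487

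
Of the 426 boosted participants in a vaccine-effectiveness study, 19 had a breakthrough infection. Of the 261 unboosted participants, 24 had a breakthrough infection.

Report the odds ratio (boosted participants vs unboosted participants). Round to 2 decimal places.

OR = (19 × 237) / (407 × 24) = 4503/9768 ≈ 0.46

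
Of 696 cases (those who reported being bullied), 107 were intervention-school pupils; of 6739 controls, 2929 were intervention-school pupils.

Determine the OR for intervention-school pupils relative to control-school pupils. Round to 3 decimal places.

odds, intervention-school pupils = 107/2929 = 0.03653
odds, control-school pupils = 589/3810 = 0.15459
OR = 0.03653 / 0.15459 = 0.236

0.236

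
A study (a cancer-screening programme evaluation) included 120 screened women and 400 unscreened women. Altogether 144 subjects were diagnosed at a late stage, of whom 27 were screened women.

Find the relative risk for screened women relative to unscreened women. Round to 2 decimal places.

0.77

screened women without the outcome: 120 − 27 = 93
unscreened women with the outcome: 144 − 27 = 117
unscreened women without the outcome: 400 − 117 = 283
risk, screened women = 27/120 = 0.2250
risk, unscreened women = 117/400 = 0.2925
RR = 0.2250 / 0.2925 = 0.77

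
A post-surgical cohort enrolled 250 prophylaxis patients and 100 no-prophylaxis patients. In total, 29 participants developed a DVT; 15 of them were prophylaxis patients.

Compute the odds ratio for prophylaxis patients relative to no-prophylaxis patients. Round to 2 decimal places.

OR: 0.39

prophylaxis patients without the outcome: 250 − 15 = 235
no-prophylaxis patients with the outcome: 29 − 15 = 14
no-prophylaxis patients without the outcome: 100 − 14 = 86
odds, prophylaxis patients = 15/235 = 0.0638
odds, no-prophylaxis patients = 14/86 = 0.1628
OR = 0.0638 / 0.1628 = 0.39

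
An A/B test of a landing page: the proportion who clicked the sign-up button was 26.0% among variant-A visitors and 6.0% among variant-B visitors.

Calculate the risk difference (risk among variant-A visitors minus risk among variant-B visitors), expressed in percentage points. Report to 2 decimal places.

20.00

risk difference = 0.2600 − 0.0600 = 0.2000 → 20.00 percentage points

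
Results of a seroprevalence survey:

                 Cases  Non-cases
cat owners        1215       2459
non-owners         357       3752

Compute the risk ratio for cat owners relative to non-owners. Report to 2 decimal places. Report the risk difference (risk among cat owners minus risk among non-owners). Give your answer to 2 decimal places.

risk, cat owners = 1215/3674 = 0.3307
risk, non-owners = 357/4109 = 0.0869
RR = 0.3307 / 0.0869 = 3.81
risk difference = 0.3307 − 0.0869 = 0.24

RR = 3.81; RD = 0.24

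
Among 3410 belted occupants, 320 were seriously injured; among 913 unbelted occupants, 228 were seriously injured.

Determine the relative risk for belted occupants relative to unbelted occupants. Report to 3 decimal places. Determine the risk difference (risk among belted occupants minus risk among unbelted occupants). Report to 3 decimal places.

risk, belted occupants = 320/3410 = 0.0938
risk, unbelted occupants = 228/913 = 0.2497
RR = 0.0938 / 0.2497 = 0.376
risk difference = 0.0938 − 0.2497 = -0.156

RR = 0.376; RD = -0.156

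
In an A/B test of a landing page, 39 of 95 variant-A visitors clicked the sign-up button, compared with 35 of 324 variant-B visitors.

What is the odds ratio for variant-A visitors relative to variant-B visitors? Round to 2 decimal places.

odds, variant-A visitors = 39/56 = 0.6964
odds, variant-B visitors = 35/289 = 0.1211
OR = 0.6964 / 0.1211 = 5.75

OR ≈ 5.75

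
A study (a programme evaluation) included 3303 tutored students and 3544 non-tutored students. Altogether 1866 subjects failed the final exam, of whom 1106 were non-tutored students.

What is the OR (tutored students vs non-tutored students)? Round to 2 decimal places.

OR ≈ 0.66

tutored students with the outcome: 1866 − 1106 = 760
tutored students without the outcome: 3303 − 760 = 2543
non-tutored students without the outcome: 3544 − 1106 = 2438
odds, tutored students = 760/2543 = 0.2989
odds, non-tutored students = 1106/2438 = 0.4537
OR = 0.2989 / 0.4537 = 0.66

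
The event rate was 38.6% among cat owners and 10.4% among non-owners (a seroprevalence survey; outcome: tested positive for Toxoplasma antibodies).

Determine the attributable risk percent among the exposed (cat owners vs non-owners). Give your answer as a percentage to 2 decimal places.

AR% = (0.3860 − 0.1040) / 0.3860 = 0.7306 → 73.06%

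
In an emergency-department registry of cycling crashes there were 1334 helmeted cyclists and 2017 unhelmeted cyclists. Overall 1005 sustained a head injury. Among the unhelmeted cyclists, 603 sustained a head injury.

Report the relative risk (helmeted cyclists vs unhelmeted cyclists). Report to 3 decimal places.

helmeted cyclists with the outcome: 1005 − 603 = 402
helmeted cyclists without the outcome: 1334 − 402 = 932
unhelmeted cyclists without the outcome: 2017 − 603 = 1414
risk, helmeted cyclists = 402/1334 = 0.3013
risk, unhelmeted cyclists = 603/2017 = 0.2990
RR = 0.3013 / 0.2990 = 1.008

1.008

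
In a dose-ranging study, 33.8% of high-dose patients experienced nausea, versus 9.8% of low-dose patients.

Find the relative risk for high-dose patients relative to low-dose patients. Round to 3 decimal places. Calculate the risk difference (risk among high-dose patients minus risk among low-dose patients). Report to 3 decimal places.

RR = 3.449; RD = 0.240

RR = 0.3380 / 0.0980 = 3.449
risk difference = 0.3380 − 0.0980 = 0.240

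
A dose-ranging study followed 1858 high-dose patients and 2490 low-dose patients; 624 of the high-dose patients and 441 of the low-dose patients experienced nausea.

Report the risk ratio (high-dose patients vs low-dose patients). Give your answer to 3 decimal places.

RR ≈ 1.896

risk, high-dose patients = 624/1858 = 0.3358
risk, low-dose patients = 441/2490 = 0.1771
RR = 0.3358 / 0.1771 = 1.896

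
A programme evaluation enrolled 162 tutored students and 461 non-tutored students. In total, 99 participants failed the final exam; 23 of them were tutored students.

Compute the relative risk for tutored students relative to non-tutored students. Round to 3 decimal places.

0.861

tutored students without the outcome: 162 − 23 = 139
non-tutored students with the outcome: 99 − 23 = 76
non-tutored students without the outcome: 461 − 76 = 385
risk, tutored students = 23/162 = 0.1420
risk, non-tutored students = 76/461 = 0.1649
RR = 0.1420 / 0.1649 = 0.861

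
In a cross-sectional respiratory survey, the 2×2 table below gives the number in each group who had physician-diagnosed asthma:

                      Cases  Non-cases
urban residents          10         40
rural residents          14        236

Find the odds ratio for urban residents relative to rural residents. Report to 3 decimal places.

OR = (10 × 236) / (40 × 14) = 2360/560 ≈ 4.214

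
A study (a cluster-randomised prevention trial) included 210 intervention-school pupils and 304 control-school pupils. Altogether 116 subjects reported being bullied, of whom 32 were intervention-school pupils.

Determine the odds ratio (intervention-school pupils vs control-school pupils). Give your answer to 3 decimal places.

intervention-school pupils without the outcome: 210 − 32 = 178
control-school pupils with the outcome: 116 − 32 = 84
control-school pupils without the outcome: 304 − 84 = 220
odds, intervention-school pupils = 32/178 = 0.1798
odds, control-school pupils = 84/220 = 0.3818
OR = 0.1798 / 0.3818 = 0.471

0.471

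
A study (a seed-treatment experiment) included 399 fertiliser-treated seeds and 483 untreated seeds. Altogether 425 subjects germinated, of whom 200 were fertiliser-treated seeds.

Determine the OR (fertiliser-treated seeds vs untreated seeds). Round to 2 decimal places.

1.15

fertiliser-treated seeds without the outcome: 399 − 200 = 199
untreated seeds with the outcome: 425 − 200 = 225
untreated seeds without the outcome: 483 − 225 = 258
odds, fertiliser-treated seeds = 200/199 = 1.0050
odds, untreated seeds = 225/258 = 0.8721
OR = 1.0050 / 0.8721 = 1.15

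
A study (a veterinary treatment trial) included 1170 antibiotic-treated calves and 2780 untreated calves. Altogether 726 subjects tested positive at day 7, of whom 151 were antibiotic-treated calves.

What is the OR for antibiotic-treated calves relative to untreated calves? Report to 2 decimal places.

antibiotic-treated calves without the outcome: 1170 − 151 = 1019
untreated calves with the outcome: 726 − 151 = 575
untreated calves without the outcome: 2780 − 575 = 2205
odds, antibiotic-treated calves = 151/1019 = 0.1482
odds, untreated calves = 575/2205 = 0.2608
OR = 0.1482 / 0.2608 = 0.57

OR: 0.57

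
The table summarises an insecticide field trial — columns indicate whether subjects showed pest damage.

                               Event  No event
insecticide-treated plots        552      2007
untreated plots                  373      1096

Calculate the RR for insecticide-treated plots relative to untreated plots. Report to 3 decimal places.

0.850

risk, insecticide-treated plots = 552/2559 = 0.2157
risk, untreated plots = 373/1469 = 0.2539
RR = 0.2157 / 0.2539 = 0.850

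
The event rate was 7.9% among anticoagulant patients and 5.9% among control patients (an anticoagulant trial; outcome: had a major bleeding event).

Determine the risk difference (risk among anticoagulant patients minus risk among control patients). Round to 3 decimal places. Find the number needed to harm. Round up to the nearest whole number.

RD = 0.020; NNH = 50

risk difference = 0.0790 − 0.0590 = 0.020
absolute risk difference = 0.020000
1 / 0.020000 = 50.000 → round up → 50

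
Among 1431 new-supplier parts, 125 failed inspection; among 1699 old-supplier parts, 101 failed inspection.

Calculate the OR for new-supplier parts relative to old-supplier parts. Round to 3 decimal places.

OR = (125 × 1598) / (1306 × 101) = 199750/131906 ≈ 1.514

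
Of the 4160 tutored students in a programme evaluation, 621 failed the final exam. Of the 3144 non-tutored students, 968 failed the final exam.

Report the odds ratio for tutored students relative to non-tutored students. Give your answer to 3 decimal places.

OR = (621 × 2176) / (3539 × 968) = 1351296/3425752 ≈ 0.394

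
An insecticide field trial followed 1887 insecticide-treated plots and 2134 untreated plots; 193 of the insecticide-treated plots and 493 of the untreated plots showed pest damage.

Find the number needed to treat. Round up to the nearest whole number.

8

risk, insecticide-treated plots = 193/1887 = 0.102279
risk, untreated plots = 493/2134 = 0.231022
absolute risk difference = 0.128743
1 / 0.128743 = 7.767 → round up → 8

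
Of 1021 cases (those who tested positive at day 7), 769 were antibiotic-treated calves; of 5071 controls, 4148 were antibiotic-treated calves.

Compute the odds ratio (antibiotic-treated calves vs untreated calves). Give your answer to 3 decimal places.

odds, antibiotic-treated calves = 769/4148 = 0.1854
odds, untreated calves = 252/923 = 0.2730
OR = 0.1854 / 0.2730 = 0.679

0.679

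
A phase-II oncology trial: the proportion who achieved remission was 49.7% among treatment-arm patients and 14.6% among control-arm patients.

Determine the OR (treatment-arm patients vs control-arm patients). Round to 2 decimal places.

5.78

odds, treatment-arm patients = 0.4970/0.5030 = 0.9881
odds, control-arm patients = 0.1460/0.8540 = 0.1710
OR = 0.9881 / 0.1710 = 5.78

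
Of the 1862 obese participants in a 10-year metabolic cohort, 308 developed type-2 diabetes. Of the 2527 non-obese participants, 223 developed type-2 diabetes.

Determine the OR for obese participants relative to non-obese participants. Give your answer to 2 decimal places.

OR = (308 × 2304) / (1554 × 223) = 709632/346542 ≈ 2.05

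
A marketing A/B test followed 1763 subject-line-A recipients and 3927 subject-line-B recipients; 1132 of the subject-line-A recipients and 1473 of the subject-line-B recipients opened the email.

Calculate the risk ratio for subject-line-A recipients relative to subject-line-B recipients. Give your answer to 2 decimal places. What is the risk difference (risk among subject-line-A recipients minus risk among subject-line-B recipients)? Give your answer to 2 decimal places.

RR = 1.71; RD = 0.27

risk, subject-line-A recipients = 1132/1763 = 0.6421
risk, subject-line-B recipients = 1473/3927 = 0.3751
RR = 0.6421 / 0.3751 = 1.71
risk difference = 0.6421 − 0.3751 = 0.27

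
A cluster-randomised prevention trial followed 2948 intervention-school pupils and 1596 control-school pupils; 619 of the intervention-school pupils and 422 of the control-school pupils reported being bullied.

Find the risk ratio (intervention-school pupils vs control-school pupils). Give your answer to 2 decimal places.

risk, intervention-school pupils = 619/2948 = 0.2100
risk, control-school pupils = 422/1596 = 0.2644
RR = 0.2100 / 0.2644 = 0.79

0.79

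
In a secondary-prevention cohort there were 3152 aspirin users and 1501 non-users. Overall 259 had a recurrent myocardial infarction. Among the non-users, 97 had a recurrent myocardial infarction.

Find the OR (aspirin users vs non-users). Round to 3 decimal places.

OR ≈ 0.784

aspirin users with the outcome: 259 − 97 = 162
aspirin users without the outcome: 3152 − 162 = 2990
non-users without the outcome: 1501 − 97 = 1404
OR = (162 × 1404) / (2990 × 97) = 227448/290030 ≈ 0.784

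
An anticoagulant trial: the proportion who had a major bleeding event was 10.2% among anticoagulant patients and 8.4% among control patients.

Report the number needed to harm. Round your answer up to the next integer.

NNH = 56

absolute risk difference = 0.018000
1 / 0.018000 = 55.556 → round up → 56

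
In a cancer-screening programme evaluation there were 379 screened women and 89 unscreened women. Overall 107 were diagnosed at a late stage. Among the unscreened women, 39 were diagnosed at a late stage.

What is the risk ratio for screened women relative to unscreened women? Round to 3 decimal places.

screened women with the outcome: 107 − 39 = 68
screened women without the outcome: 379 − 68 = 311
unscreened women without the outcome: 89 − 39 = 50
risk, screened women = 68/379 = 0.1794
risk, unscreened women = 39/89 = 0.4382
RR = 0.1794 / 0.4382 = 0.409

RR = 0.409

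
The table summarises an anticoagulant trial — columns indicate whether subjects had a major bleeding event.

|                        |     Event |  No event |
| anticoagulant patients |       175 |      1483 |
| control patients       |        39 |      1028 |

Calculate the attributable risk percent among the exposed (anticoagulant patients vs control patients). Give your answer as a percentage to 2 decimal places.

65.37%

risk, anticoagulant patients = 175/1658 = 0.10555
risk, control patients = 39/1067 = 0.03655
AR% = (0.10555 − 0.03655) / 0.10555 = 0.6537 → 65.37%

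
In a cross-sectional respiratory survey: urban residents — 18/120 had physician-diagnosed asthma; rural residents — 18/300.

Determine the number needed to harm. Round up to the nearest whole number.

NNH ≈ 12

risk, urban residents = 18/120 = 0.150000
risk, rural residents = 18/300 = 0.060000
absolute risk difference = 0.090000
1 / 0.090000 = 11.111 → round up → 12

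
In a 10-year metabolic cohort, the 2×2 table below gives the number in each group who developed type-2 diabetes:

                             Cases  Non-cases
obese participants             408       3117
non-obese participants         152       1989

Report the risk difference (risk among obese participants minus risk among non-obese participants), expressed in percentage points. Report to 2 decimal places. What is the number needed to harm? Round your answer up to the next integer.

risk, obese participants = 408/3525 = 0.1157
risk, non-obese participants = 152/2141 = 0.0710
risk difference = 0.1157 − 0.0710 = 0.0447 → 4.47 percentage points
absolute risk difference = 0.044750
1 / 0.044750 = 22.346 → round up → 23

RD = 4.47; NNH = 23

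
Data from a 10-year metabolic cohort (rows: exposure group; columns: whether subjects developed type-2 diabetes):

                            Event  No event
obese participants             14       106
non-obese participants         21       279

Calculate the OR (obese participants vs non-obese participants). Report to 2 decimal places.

OR = (14 × 279) / (106 × 21) = 3906/2226 ≈ 1.75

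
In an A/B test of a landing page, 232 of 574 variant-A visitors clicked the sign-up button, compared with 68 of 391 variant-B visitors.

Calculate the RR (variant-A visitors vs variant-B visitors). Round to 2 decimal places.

RR = 2.32

risk, variant-A visitors = 232/574 = 0.4042
risk, variant-B visitors = 68/391 = 0.1739
RR = 0.4042 / 0.1739 = 2.32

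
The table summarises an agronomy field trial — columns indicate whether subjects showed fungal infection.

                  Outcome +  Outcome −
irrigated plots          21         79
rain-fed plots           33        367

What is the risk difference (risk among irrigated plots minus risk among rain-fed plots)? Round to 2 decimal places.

risk, irrigated plots = 21/100 = 0.2100
risk, rain-fed plots = 33/400 = 0.0825
risk difference = 0.2100 − 0.0825 = 0.13

0.13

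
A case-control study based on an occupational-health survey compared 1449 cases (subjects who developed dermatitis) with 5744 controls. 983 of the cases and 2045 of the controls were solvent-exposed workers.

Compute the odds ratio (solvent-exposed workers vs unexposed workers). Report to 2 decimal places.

OR = (983 × 3699) / (2045 × 466) = 3636117/952970 ≈ 3.82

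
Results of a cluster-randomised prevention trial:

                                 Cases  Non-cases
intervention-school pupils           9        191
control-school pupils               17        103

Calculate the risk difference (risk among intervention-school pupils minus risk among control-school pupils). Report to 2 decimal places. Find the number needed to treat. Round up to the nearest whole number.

risk, intervention-school pupils = 9/200 = 0.04500
risk, control-school pupils = 17/120 = 0.14167
risk difference = 0.04500 − 0.14167 = -0.10
absolute risk difference = 0.096667
1 / 0.096667 = 10.345 → round up → 11

RD = -0.10; NNT = 11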